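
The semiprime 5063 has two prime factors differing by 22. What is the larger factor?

83

Since p = q + 22, we have 5063 = q(q + 22), so q² + 22q − 5063 = 0.
Discriminant: 22² + 4·5063 = 484 + 20252 = 20736; √20736 = 144.
q = (−22 + 144)/2 = 61, and p = q + 22 = 83.
Check: 61 · 83 = 5063.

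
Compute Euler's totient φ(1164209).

Factor: 1164209 = 89 · 103 · 127.
φ(1164209) = (89−1) · (103−1) · (127−1) = 88 · 102 · 126 = 1130976.

1130976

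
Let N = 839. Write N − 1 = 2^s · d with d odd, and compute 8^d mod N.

1

839 − 1 = 838 = 2^1 · 419, so d = 419.
8^1 ≡ 8 (mod 839)
8^2 ≡ 8^2 = 64 ≡ 64 (mod 839)
8^4 ≡ 64^2 = 4096 ≡ 740 (mod 839)
8^8 ≡ 740^2 = 547600 ≡ 572 (mod 839)
8^16 ≡ 572^2 = 327184 ≡ 813 (mod 839)
8^32 ≡ 813^2 = 660969 ≡ 676 (mod 839)
8^64 ≡ 676^2 = 456976 ≡ 560 (mod 839)
8^128 ≡ 560^2 = 313600 ≡ 653 (mod 839)
8^256 ≡ 653^2 = 426409 ≡ 197 (mod 839)
419 = 256 + 128 + 32 + 2 + 1 in binary powers of 2.
So 8^419 ≡ 197 · 653 · 676 · 64 · 8 ≡ 1 (mod 839).
Since 8^d ≡ 1 (mod 839), base 8 does not prove 839 composite.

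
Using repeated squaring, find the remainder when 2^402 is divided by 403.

2^1 ≡ 2 (mod 403)
2^2 ≡ 2^2 = 4 ≡ 4 (mod 403)
2^4 ≡ 4^2 = 16 ≡ 16 (mod 403)
2^8 ≡ 16^2 = 256 ≡ 256 (mod 403)
2^16 ≡ 256^2 = 65536 ≡ 250 (mod 403)
2^32 ≡ 250^2 = 62500 ≡ 35 (mod 403)
2^64 ≡ 35^2 = 1225 ≡ 16 (mod 403)
2^128 ≡ 16^2 = 256 ≡ 256 (mod 403)
2^256 ≡ 256^2 = 65536 ≡ 250 (mod 403)
402 = 256 + 128 + 16 + 2 in binary powers of 2.
So 2^402 ≡ 250 · 256 · 250 · 4 ≡ 376 (mod 403).
Since 376 ≠ 1, base 2 is a Fermat witness: 403 is composite.

376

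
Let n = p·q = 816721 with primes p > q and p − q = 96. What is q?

Since p = q + 96, we have 816721 = q(q + 96), so q² + 96q − 816721 = 0.
Discriminant: 96² + 4·816721 = 9216 + 3266884 = 3276100; √3276100 = 1810.
q = (−96 + 1810)/2 = 857, and p = q + 96 = 953.
Check: 857 · 953 = 816721.

857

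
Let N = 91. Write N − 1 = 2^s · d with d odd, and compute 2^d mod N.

57

91 − 1 = 90 = 2^1 · 45, so d = 45.
2^1 ≡ 2 (mod 91)
2^2 ≡ 2^2 = 4 ≡ 4 (mod 91)
2^4 ≡ 4^2 = 16 ≡ 16 (mod 91)
2^8 ≡ 16^2 = 256 ≡ 74 (mod 91)
2^16 ≡ 74^2 = 5476 ≡ 16 (mod 91)
2^32 ≡ 16^2 = 256 ≡ 74 (mod 91)
45 = 32 + 8 + 4 + 1 in binary powers of 2.
So 2^45 ≡ 74 · 74 · 16 · 2 ≡ 57 (mod 91).
Squaring chain: 57; never reaches −1, so base 2 is a Miller–Rabin witness that 91 is composite.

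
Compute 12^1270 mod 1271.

12^1 ≡ 12 (mod 1271)
12^2 ≡ 12^2 = 144 ≡ 144 (mod 1271)
12^4 ≡ 144^2 = 20736 ≡ 400 (mod 1271)
12^8 ≡ 400^2 = 160000 ≡ 1125 (mod 1271)
12^16 ≡ 1125^2 = 1265625 ≡ 980 (mod 1271)
12^32 ≡ 980^2 = 960400 ≡ 795 (mod 1271)
12^64 ≡ 795^2 = 632025 ≡ 338 (mod 1271)
12^128 ≡ 338^2 = 114244 ≡ 1125 (mod 1271)
12^256 ≡ 1125^2 = 1265625 ≡ 980 (mod 1271)
12^512 ≡ 980^2 = 960400 ≡ 795 (mod 1271)
12^1024 ≡ 795^2 = 632025 ≡ 338 (mod 1271)
1270 = 1024 + 128 + 64 + 32 + 16 + 4 + 2 in binary powers of 2.
So 12^1270 ≡ 338 · 1125 · 338 · 795 · 980 · 400 · 144 ≡ 893 (mod 1271).
Since 893 ≠ 1, base 12 is a Fermat witness: 1271 is composite.

893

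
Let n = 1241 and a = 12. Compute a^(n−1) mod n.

475

12^1 ≡ 12 (mod 1241)
12^2 ≡ 12^2 = 144 ≡ 144 (mod 1241)
12^4 ≡ 144^2 = 20736 ≡ 880 (mod 1241)
12^8 ≡ 880^2 = 774400 ≡ 16 (mod 1241)
12^16 ≡ 16^2 = 256 ≡ 256 (mod 1241)
12^32 ≡ 256^2 = 65536 ≡ 1004 (mod 1241)
12^64 ≡ 1004^2 = 1008016 ≡ 324 (mod 1241)
12^128 ≡ 324^2 = 104976 ≡ 732 (mod 1241)
12^256 ≡ 732^2 = 535824 ≡ 953 (mod 1241)
12^512 ≡ 953^2 = 908209 ≡ 1038 (mod 1241)
12^1024 ≡ 1038^2 = 1077444 ≡ 256 (mod 1241)
1240 = 1024 + 128 + 64 + 16 + 8 in binary powers of 2.
So 12^1240 ≡ 256 · 732 · 324 · 256 · 16 ≡ 475 (mod 1241).
Since 475 ≠ 1, base 12 is a Fermat witness: 1241 is composite.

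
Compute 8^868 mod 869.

368

8^1 ≡ 8 (mod 869)
8^2 ≡ 8^2 = 64 ≡ 64 (mod 869)
8^4 ≡ 64^2 = 4096 ≡ 620 (mod 869)
8^8 ≡ 620^2 = 384400 ≡ 302 (mod 869)
8^16 ≡ 302^2 = 91204 ≡ 828 (mod 869)
8^32 ≡ 828^2 = 685584 ≡ 812 (mod 869)
8^64 ≡ 812^2 = 659344 ≡ 642 (mod 869)
8^128 ≡ 642^2 = 412164 ≡ 258 (mod 869)
8^256 ≡ 258^2 = 66564 ≡ 520 (mod 869)
8^512 ≡ 520^2 = 270400 ≡ 141 (mod 869)
868 = 512 + 256 + 64 + 32 + 4 in binary powers of 2.
So 8^868 ≡ 141 · 520 · 642 · 812 · 620 ≡ 368 (mod 869).
Since 368 ≠ 1, base 8 is a Fermat witness: 869 is composite.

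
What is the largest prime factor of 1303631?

1303631 = 7 · 186233
186233 = 43 · 4331
4331 = 61 · 71
71 is prime.
So 1303631 = 7 · 43 · 61 · 71; the largest prime factor is 71.

71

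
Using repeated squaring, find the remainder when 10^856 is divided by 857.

1

10^1 ≡ 10 (mod 857)
10^2 ≡ 10^2 = 100 ≡ 100 (mod 857)
10^4 ≡ 100^2 = 10000 ≡ 573 (mod 857)
10^8 ≡ 573^2 = 328329 ≡ 98 (mod 857)
10^16 ≡ 98^2 = 9604 ≡ 177 (mod 857)
10^32 ≡ 177^2 = 31329 ≡ 477 (mod 857)
10^64 ≡ 477^2 = 227529 ≡ 424 (mod 857)
10^128 ≡ 424^2 = 179776 ≡ 663 (mod 857)
10^256 ≡ 663^2 = 439569 ≡ 785 (mod 857)
10^512 ≡ 785^2 = 616225 ≡ 42 (mod 857)
856 = 512 + 256 + 64 + 16 + 8 in binary powers of 2.
So 10^856 ≡ 42 · 785 · 424 · 177 · 98 ≡ 1 (mod 857).
Since the result is 1, base 10 gives no evidence that 857 is composite.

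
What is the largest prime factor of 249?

249 = 3 · 83
83 is prime.
So 249 = 3 · 83; the largest prime factor is 83.

83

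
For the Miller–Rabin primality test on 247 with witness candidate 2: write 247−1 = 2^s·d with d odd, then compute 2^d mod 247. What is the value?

247 − 1 = 246 = 2^1 · 123, so d = 123.
2^1 ≡ 2 (mod 247)
2^2 ≡ 2^2 = 4 ≡ 4 (mod 247)
2^4 ≡ 4^2 = 16 ≡ 16 (mod 247)
2^8 ≡ 16^2 = 256 ≡ 9 (mod 247)
2^16 ≡ 9^2 = 81 ≡ 81 (mod 247)
2^32 ≡ 81^2 = 6561 ≡ 139 (mod 247)
2^64 ≡ 139^2 = 19321 ≡ 55 (mod 247)
123 = 64 + 32 + 16 + 8 + 2 + 1 in binary powers of 2.
So 2^123 ≡ 55 · 139 · 81 · 9 · 4 · 2 ≡ 164 (mod 247).
Squaring chain: 164; never reaches −1, so base 2 is a Miller–Rabin witness that 247 is composite.

164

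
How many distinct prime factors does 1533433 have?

1533433 = 11^2 · 12673
12673 = 19 · 667
667 = 23 · 29
1533433 = 11^2 · 19 · 23 · 29, which has 4 distinct prime factors.

4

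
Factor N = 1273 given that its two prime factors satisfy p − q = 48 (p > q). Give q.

Since p = q + 48, we have 1273 = q(q + 48), so q² + 48q − 1273 = 0.
Discriminant: 48² + 4·1273 = 2304 + 5092 = 7396; √7396 = 86.
q = (−48 + 86)/2 = 19, and p = q + 48 = 67.
Check: 19 · 67 = 1273.

19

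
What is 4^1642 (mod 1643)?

574

4^1 ≡ 4 (mod 1643)
4^2 ≡ 4^2 = 16 ≡ 16 (mod 1643)
4^4 ≡ 16^2 = 256 ≡ 256 (mod 1643)
4^8 ≡ 256^2 = 65536 ≡ 1459 (mod 1643)
4^16 ≡ 1459^2 = 2128681 ≡ 996 (mod 1643)
4^32 ≡ 996^2 = 992016 ≡ 1287 (mod 1643)
4^64 ≡ 1287^2 = 1656369 ≡ 225 (mod 1643)
4^128 ≡ 225^2 = 50625 ≡ 1335 (mod 1643)
4^256 ≡ 1335^2 = 1782225 ≡ 1213 (mod 1643)
4^512 ≡ 1213^2 = 1471369 ≡ 884 (mod 1643)
4^1024 ≡ 884^2 = 781456 ≡ 1031 (mod 1643)
1642 = 1024 + 512 + 64 + 32 + 8 + 2 in binary powers of 2.
So 4^1642 ≡ 1031 · 884 · 225 · 1287 · 1459 · 16 ≡ 574 (mod 1643).
Since 574 ≠ 1, base 4 is a Fermat witness: 1643 is composite.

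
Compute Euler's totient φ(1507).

Factor: 1507 = 11 · 137.
φ(1507) = (11−1) · (137−1) = 10 · 136 = 1360.

1360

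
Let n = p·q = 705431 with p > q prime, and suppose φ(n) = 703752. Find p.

φ(n) = (p−1)(q−1) = n − (p+q) + 1, so p + q = 705431 − 703752 + 1 = 1680.
p and q are the roots of t² − 1680t + 705431 = 0.
Discriminant: 1680² − 4·705431 = 2822400 − 2821724 = 676; √676 = 26.
q = (1680 − 26)/2 = 827, p = (1680 + 26)/2 = 853.
Check: 827 · 853 = 705431.

853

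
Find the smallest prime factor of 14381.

73

14381 is odd.
Digit sum 17, not divisible by 3.
Ends in 1: not divisible by 5.
7: 14381 = 7·2054 + 3
11: 14381 = 11·1307 + 4
13: 14381 = 13·1106 + 3
17: 14381 = 17·845 + 16
19: 14381 = 19·756 + 17
23: 14381 = 23·625 + 6
29: 14381 = 29·495 + 26
31: 14381 = 31·463 + 28
37: 14381 = 37·388 + 25
41: 14381 = 41·350 + 31
43: 14381 = 43·334 + 19
47: 14381 = 47·305 + 46
53: 14381 = 53·271 + 18
59: 14381 = 59·243 + 44
61: 14381 = 61·235 + 46
67: 14381 = 67·214 + 43
71: 14381 = 71·202 + 39
73: 14381 = 73·197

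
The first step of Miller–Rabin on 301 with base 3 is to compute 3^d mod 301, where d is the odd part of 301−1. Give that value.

301 − 1 = 300 = 2^2 · 75, so d = 75.
3^1 ≡ 3 (mod 301)
3^2 ≡ 3^2 = 9 ≡ 9 (mod 301)
3^4 ≡ 9^2 = 81 ≡ 81 (mod 301)
3^8 ≡ 81^2 = 6561 ≡ 240 (mod 301)
3^16 ≡ 240^2 = 57600 ≡ 109 (mod 301)
3^32 ≡ 109^2 = 11881 ≡ 142 (mod 301)
3^64 ≡ 142^2 = 20164 ≡ 298 (mod 301)
75 = 64 + 8 + 2 + 1 in binary powers of 2.
So 3^75 ≡ 298 · 240 · 9 · 3 ≡ 125 (mod 301).
Squaring chain: 125 → 274; never reaches −1, so base 3 is a Miller–Rabin witness that 301 is composite.

125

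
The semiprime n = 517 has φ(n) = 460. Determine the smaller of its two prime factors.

11

φ(n) = (p−1)(q−1) = n − (p+q) + 1, so p + q = 517 − 460 + 1 = 58.
p and q are the roots of t² − 58t + 517 = 0.
Discriminant: 58² − 4·517 = 3364 − 2068 = 1296; √1296 = 36.
q = (58 − 36)/2 = 11, p = (58 + 36)/2 = 47.
Check: 11 · 47 = 517.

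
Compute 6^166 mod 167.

6^1 ≡ 6 (mod 167)
6^2 ≡ 6^2 = 36 ≡ 36 (mod 167)
6^4 ≡ 36^2 = 1296 ≡ 127 (mod 167)
6^8 ≡ 127^2 = 16129 ≡ 97 (mod 167)
6^16 ≡ 97^2 = 9409 ≡ 57 (mod 167)
6^32 ≡ 57^2 = 3249 ≡ 76 (mod 167)
6^64 ≡ 76^2 = 5776 ≡ 98 (mod 167)
6^128 ≡ 98^2 = 9604 ≡ 85 (mod 167)
166 = 128 + 32 + 4 + 2 in binary powers of 2.
So 6^166 ≡ 85 · 76 · 127 · 36 ≡ 1 (mod 167).
Since the result is 1, base 6 gives no evidence that 167 is composite.

1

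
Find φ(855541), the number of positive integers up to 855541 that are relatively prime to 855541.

Factor: 855541 = 47 · 109 · 167.
φ(855541) = (47−1) · (109−1) · (167−1) = 46 · 108 · 166 = 824688.

824688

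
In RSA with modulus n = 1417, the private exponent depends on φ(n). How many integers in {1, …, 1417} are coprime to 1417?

1296

Factor: 1417 = 13 · 109.
φ(1417) = (13−1) · (109−1) = 12 · 108 = 1296.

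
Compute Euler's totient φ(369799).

351000

Factor: 369799 = 31 · 79 · 151.
φ(369799) = (31−1) · (79−1) · (151−1) = 30 · 78 · 150 = 351000.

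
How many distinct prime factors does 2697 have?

2697 = 3 · 899
899 = 29 · 31
2697 = 3 · 29 · 31, which has 3 distinct prime factors.

3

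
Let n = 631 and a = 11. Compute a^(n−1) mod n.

1

11^1 ≡ 11 (mod 631)
11^2 ≡ 11^2 = 121 ≡ 121 (mod 631)
11^4 ≡ 121^2 = 14641 ≡ 128 (mod 631)
11^8 ≡ 128^2 = 16384 ≡ 609 (mod 631)
11^16 ≡ 609^2 = 370881 ≡ 484 (mod 631)
11^32 ≡ 484^2 = 234256 ≡ 155 (mod 631)
11^64 ≡ 155^2 = 24025 ≡ 47 (mod 631)
11^128 ≡ 47^2 = 2209 ≡ 316 (mod 631)
11^256 ≡ 316^2 = 99856 ≡ 158 (mod 631)
11^512 ≡ 158^2 = 24964 ≡ 355 (mod 631)
630 = 512 + 64 + 32 + 16 + 4 + 2 in binary powers of 2.
So 11^630 ≡ 355 · 47 · 155 · 484 · 128 · 121 ≡ 1 (mod 631).
Since the result is 1, base 11 gives no evidence that 631 is composite.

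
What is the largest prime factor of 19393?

43

19393 = 11 · 1763
1763 = 41 · 43
43 is prime.
So 19393 = 11 · 41 · 43; the largest prime factor is 43.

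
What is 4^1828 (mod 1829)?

653

4^1 ≡ 4 (mod 1829)
4^2 ≡ 4^2 = 16 ≡ 16 (mod 1829)
4^4 ≡ 16^2 = 256 ≡ 256 (mod 1829)
4^8 ≡ 256^2 = 65536 ≡ 1521 (mod 1829)
4^16 ≡ 1521^2 = 2313441 ≡ 1585 (mod 1829)
4^32 ≡ 1585^2 = 2512225 ≡ 1008 (mod 1829)
4^64 ≡ 1008^2 = 1016064 ≡ 969 (mod 1829)
4^128 ≡ 969^2 = 938961 ≡ 684 (mod 1829)
4^256 ≡ 684^2 = 467856 ≡ 1461 (mod 1829)
4^512 ≡ 1461^2 = 2134521 ≡ 78 (mod 1829)
4^1024 ≡ 78^2 = 6084 ≡ 597 (mod 1829)
1828 = 1024 + 512 + 256 + 32 + 4 in binary powers of 2.
So 4^1828 ≡ 597 · 78 · 1461 · 1008 · 256 ≡ 653 (mod 1829).
Since 653 ≠ 1, base 4 is a Fermat witness: 1829 is composite.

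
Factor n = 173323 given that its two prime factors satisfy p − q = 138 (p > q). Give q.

Since p = q + 138, we have 173323 = q(q + 138), so q² + 138q − 173323 = 0.
Discriminant: 138² + 4·173323 = 19044 + 693292 = 712336; √712336 = 844.
q = (−138 + 844)/2 = 353, and p = q + 138 = 491.
Check: 353 · 491 = 173323.

353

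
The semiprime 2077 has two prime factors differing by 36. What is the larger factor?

67

Since p = q + 36, we have 2077 = q(q + 36), so q² + 36q − 2077 = 0.
Discriminant: 36² + 4·2077 = 1296 + 8308 = 9604; √9604 = 98.
q = (−36 + 98)/2 = 31, and p = q + 36 = 67.
Check: 31 · 67 = 2077.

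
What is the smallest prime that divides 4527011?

4527011 is odd.
Digit sum 20, not divisible by 3.
Ends in 1: not divisible by 5.
7: 4527011 = 7·646715 + 6
11: 4527011 = 11·411546 + 5
13: 4527011 = 13·348231 + 8
17: 4527011 = 17·266294 + 13
19: 4527011 = 19·238263 + 14
23: 4527011 = 23·196826 + 13
29: 4527011 = 29·156103 + 24
31: 4527011 = 31·146032 + 19
37: 4527011 = 37·122351 + 24
41: 4527011 = 41·110414 + 37
43: 4527011 = 43·105279 + 14
47: 4527011 = 47·96319 + 18
53: 4527011 = 53·85415 + 16
59: 4527011 = 59·76729

59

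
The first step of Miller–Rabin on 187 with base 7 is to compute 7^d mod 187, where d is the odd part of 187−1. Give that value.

57

187 − 1 = 186 = 2^1 · 93, so d = 93.
7^1 ≡ 7 (mod 187)
7^2 ≡ 7^2 = 49 ≡ 49 (mod 187)
7^4 ≡ 49^2 = 2401 ≡ 157 (mod 187)
7^8 ≡ 157^2 = 24649 ≡ 152 (mod 187)
7^16 ≡ 152^2 = 23104 ≡ 103 (mod 187)
7^32 ≡ 103^2 = 10609 ≡ 137 (mod 187)
7^64 ≡ 137^2 = 18769 ≡ 69 (mod 187)
93 = 64 + 16 + 8 + 4 + 1 in binary powers of 2.
So 7^93 ≡ 69 · 103 · 152 · 157 · 7 ≡ 57 (mod 187).
Squaring chain: 57; never reaches −1, so base 7 is a Miller–Rabin witness that 187 is composite.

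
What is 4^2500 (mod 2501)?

657

4^1 ≡ 4 (mod 2501)
4^2 ≡ 4^2 = 16 ≡ 16 (mod 2501)
4^4 ≡ 16^2 = 256 ≡ 256 (mod 2501)
4^8 ≡ 256^2 = 65536 ≡ 510 (mod 2501)
4^16 ≡ 510^2 = 260100 ≡ 2497 (mod 2501)
4^32 ≡ 2497^2 = 6235009 ≡ 16 (mod 2501)
4^64 ≡ 16^2 = 256 ≡ 256 (mod 2501)
4^128 ≡ 256^2 = 65536 ≡ 510 (mod 2501)
4^256 ≡ 510^2 = 260100 ≡ 2497 (mod 2501)
4^512 ≡ 2497^2 = 6235009 ≡ 16 (mod 2501)
4^1024 ≡ 16^2 = 256 ≡ 256 (mod 2501)
4^2048 ≡ 256^2 = 65536 ≡ 510 (mod 2501)
2500 = 2048 + 256 + 128 + 64 + 4 in binary powers of 2.
So 4^2500 ≡ 510 · 2497 · 510 · 256 · 256 ≡ 657 (mod 2501).
Since 657 ≠ 1, base 4 is a Fermat witness: 2501 is composite.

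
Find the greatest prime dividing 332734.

73

332734 = 2 · 166367
166367 = 43 · 3869
3869 = 53 · 73
73 is prime.
So 332734 = 2 · 43 · 53 · 73; the largest prime factor is 73.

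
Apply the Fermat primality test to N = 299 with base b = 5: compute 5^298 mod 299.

64

5^1 ≡ 5 (mod 299)
5^2 ≡ 5^2 = 25 ≡ 25 (mod 299)
5^4 ≡ 25^2 = 625 ≡ 27 (mod 299)
5^8 ≡ 27^2 = 729 ≡ 131 (mod 299)
5^16 ≡ 131^2 = 17161 ≡ 118 (mod 299)
5^32 ≡ 118^2 = 13924 ≡ 170 (mod 299)
5^64 ≡ 170^2 = 28900 ≡ 196 (mod 299)
5^128 ≡ 196^2 = 38416 ≡ 144 (mod 299)
5^256 ≡ 144^2 = 20736 ≡ 105 (mod 299)
298 = 256 + 32 + 8 + 2 in binary powers of 2.
So 5^298 ≡ 105 · 170 · 131 · 25 ≡ 64 (mod 299).
Since 64 ≠ 1, base 5 is a Fermat witness: 299 is composite.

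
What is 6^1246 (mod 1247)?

436

6^1 ≡ 6 (mod 1247)
6^2 ≡ 6^2 = 36 ≡ 36 (mod 1247)
6^4 ≡ 36^2 = 1296 ≡ 49 (mod 1247)
6^8 ≡ 49^2 = 2401 ≡ 1154 (mod 1247)
6^16 ≡ 1154^2 = 1331716 ≡ 1167 (mod 1247)
6^32 ≡ 1167^2 = 1361889 ≡ 165 (mod 1247)
6^64 ≡ 165^2 = 27225 ≡ 1038 (mod 1247)
6^128 ≡ 1038^2 = 1077444 ≡ 36 (mod 1247)
6^256 ≡ 36^2 = 1296 ≡ 49 (mod 1247)
6^512 ≡ 49^2 = 2401 ≡ 1154 (mod 1247)
6^1024 ≡ 1154^2 = 1331716 ≡ 1167 (mod 1247)
1246 = 1024 + 128 + 64 + 16 + 8 + 4 + 2 in binary powers of 2.
So 6^1246 ≡ 1167 · 36 · 1038 · 1167 · 1154 · 49 · 36 ≡ 436 (mod 1247).
Since 436 ≠ 1, base 6 is a Fermat witness: 1247 is composite.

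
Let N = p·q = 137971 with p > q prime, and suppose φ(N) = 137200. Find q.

281

φ(n) = (p−1)(q−1) = n − (p+q) + 1, so p + q = 137971 − 137200 + 1 = 772.
p and q are the roots of t² − 772t + 137971 = 0.
Discriminant: 772² − 4·137971 = 595984 − 551884 = 44100; √44100 = 210.
q = (772 − 210)/2 = 281, p = (772 + 210)/2 = 491.
Check: 281 · 491 = 137971.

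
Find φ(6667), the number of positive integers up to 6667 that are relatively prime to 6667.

Factor: 6667 = 59 · 113.
φ(6667) = (59−1) · (113−1) = 58 · 112 = 6496.

6496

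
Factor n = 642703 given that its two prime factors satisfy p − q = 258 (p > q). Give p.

941

Since p = q + 258, we have 642703 = q(q + 258), so q² + 258q − 642703 = 0.
Discriminant: 258² + 4·642703 = 66564 + 2570812 = 2637376; √2637376 = 1624.
q = (−258 + 1624)/2 = 683, and p = q + 258 = 941.
Check: 683 · 941 = 642703.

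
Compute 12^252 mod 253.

12^1 ≡ 12 (mod 253)
12^2 ≡ 12^2 = 144 ≡ 144 (mod 253)
12^4 ≡ 144^2 = 20736 ≡ 243 (mod 253)
12^8 ≡ 243^2 = 59049 ≡ 100 (mod 253)
12^16 ≡ 100^2 = 10000 ≡ 133 (mod 253)
12^32 ≡ 133^2 = 17689 ≡ 232 (mod 253)
12^64 ≡ 232^2 = 53824 ≡ 188 (mod 253)
12^128 ≡ 188^2 = 35344 ≡ 177 (mod 253)
252 = 128 + 64 + 32 + 16 + 8 + 4 in binary powers of 2.
So 12^252 ≡ 177 · 188 · 232 · 133 · 100 · 243 ≡ 232 (mod 253).
Since 232 ≠ 1, base 12 is a Fermat witness: 253 is composite.

232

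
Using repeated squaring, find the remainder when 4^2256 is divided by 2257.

4^1 ≡ 4 (mod 2257)
4^2 ≡ 4^2 = 16 ≡ 16 (mod 2257)
4^4 ≡ 16^2 = 256 ≡ 256 (mod 2257)
4^8 ≡ 256^2 = 65536 ≡ 83 (mod 2257)
4^16 ≡ 83^2 = 6889 ≡ 118 (mod 2257)
4^32 ≡ 118^2 = 13924 ≡ 382 (mod 2257)
4^64 ≡ 382^2 = 145924 ≡ 1476 (mod 2257)
4^128 ≡ 1476^2 = 2178576 ≡ 571 (mod 2257)
4^256 ≡ 571^2 = 326041 ≡ 1033 (mod 2257)
4^512 ≡ 1033^2 = 1067089 ≡ 1785 (mod 2257)
4^1024 ≡ 1785^2 = 3186225 ≡ 1598 (mod 2257)
4^2048 ≡ 1598^2 = 2553604 ≡ 937 (mod 2257)
2256 = 2048 + 128 + 64 + 16 in binary powers of 2.
So 4^2256 ≡ 937 · 571 · 1476 · 118 ≡ 1839 (mod 2257).
Since 1839 ≠ 1, base 4 is a Fermat witness: 2257 is composite.

1839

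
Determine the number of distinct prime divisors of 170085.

5

170085 = 3 · 56695
56695 = 5 · 11339
11339 = 17 · 667
667 = 23 · 29
170085 = 3 · 5 · 17 · 23 · 29, which has 5 distinct prime factors.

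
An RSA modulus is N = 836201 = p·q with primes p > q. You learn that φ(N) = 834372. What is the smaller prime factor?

883

φ(n) = (p−1)(q−1) = n − (p+q) + 1, so p + q = 836201 − 834372 + 1 = 1830.
p and q are the roots of t² − 1830t + 836201 = 0.
Discriminant: 1830² − 4·836201 = 3348900 − 3344804 = 4096; √4096 = 64.
q = (1830 − 64)/2 = 883, p = (1830 + 64)/2 = 947.
Check: 883 · 947 = 836201.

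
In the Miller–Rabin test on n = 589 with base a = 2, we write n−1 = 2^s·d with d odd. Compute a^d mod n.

589 − 1 = 588 = 2^2 · 147, so d = 147.
2^1 ≡ 2 (mod 589)
2^2 ≡ 2^2 = 4 ≡ 4 (mod 589)
2^4 ≡ 4^2 = 16 ≡ 16 (mod 589)
2^8 ≡ 16^2 = 256 ≡ 256 (mod 589)
2^16 ≡ 256^2 = 65536 ≡ 157 (mod 589)
2^32 ≡ 157^2 = 24649 ≡ 500 (mod 589)
2^64 ≡ 500^2 = 250000 ≡ 264 (mod 589)
2^128 ≡ 264^2 = 69696 ≡ 194 (mod 589)
147 = 128 + 16 + 2 + 1 in binary powers of 2.
So 2^147 ≡ 194 · 157 · 4 · 2 ≡ 407 (mod 589).
Squaring chain: 407 → 140; never reaches −1, so base 2 is a Miller–Rabin witness that 589 is composite.

407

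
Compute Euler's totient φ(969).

Factor: 969 = 3 · 17 · 19.
φ(969) = (3−1) · (17−1) · (19−1) = 2 · 16 · 18 = 576.

576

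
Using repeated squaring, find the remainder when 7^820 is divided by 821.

1

7^1 ≡ 7 (mod 821)
7^2 ≡ 7^2 = 49 ≡ 49 (mod 821)
7^4 ≡ 49^2 = 2401 ≡ 759 (mod 821)
7^8 ≡ 759^2 = 576081 ≡ 560 (mod 821)
7^16 ≡ 560^2 = 313600 ≡ 799 (mod 821)
7^32 ≡ 799^2 = 638401 ≡ 484 (mod 821)
7^64 ≡ 484^2 = 234256 ≡ 271 (mod 821)
7^128 ≡ 271^2 = 73441 ≡ 372 (mod 821)
7^256 ≡ 372^2 = 138384 ≡ 456 (mod 821)
7^512 ≡ 456^2 = 207936 ≡ 223 (mod 821)
820 = 512 + 256 + 32 + 16 + 4 in binary powers of 2.
So 7^820 ≡ 223 · 456 · 484 · 799 · 759 ≡ 1 (mod 821).
Since the result is 1, base 7 gives no evidence that 821 is composite.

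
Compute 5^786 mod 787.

5^1 ≡ 5 (mod 787)
5^2 ≡ 5^2 = 25 ≡ 25 (mod 787)
5^4 ≡ 25^2 = 625 ≡ 625 (mod 787)
5^8 ≡ 625^2 = 390625 ≡ 273 (mod 787)
5^16 ≡ 273^2 = 74529 ≡ 551 (mod 787)
5^32 ≡ 551^2 = 303601 ≡ 606 (mod 787)
5^64 ≡ 606^2 = 367236 ≡ 494 (mod 787)
5^128 ≡ 494^2 = 244036 ≡ 66 (mod 787)
5^256 ≡ 66^2 = 4356 ≡ 421 (mod 787)
5^512 ≡ 421^2 = 177241 ≡ 166 (mod 787)
786 = 512 + 256 + 16 + 2 in binary powers of 2.
So 5^786 ≡ 166 · 421 · 551 · 25 ≡ 1 (mod 787).
Since the result is 1, base 5 gives no evidence that 787 is composite.

1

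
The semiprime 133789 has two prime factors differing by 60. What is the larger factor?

Since p = q + 60, we have 133789 = q(q + 60), so q² + 60q − 133789 = 0.
Discriminant: 60² + 4·133789 = 3600 + 535156 = 538756; √538756 = 734.
q = (−60 + 734)/2 = 337, and p = q + 60 = 397.
Check: 337 · 397 = 133789.

397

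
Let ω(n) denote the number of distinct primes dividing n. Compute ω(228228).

228228 = 2^2 · 57057
57057 = 3 · 19019
19019 = 7 · 2717
2717 = 11 · 247
247 = 13 · 19
228228 = 2^2 · 3 · 7 · 11 · 13 · 19, which has 6 distinct prime factors.

6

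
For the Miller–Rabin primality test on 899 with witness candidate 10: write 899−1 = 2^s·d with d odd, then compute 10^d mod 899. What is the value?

648

899 − 1 = 898 = 2^1 · 449, so d = 449.
10^1 ≡ 10 (mod 899)
10^2 ≡ 10^2 = 100 ≡ 100 (mod 899)
10^4 ≡ 100^2 = 10000 ≡ 111 (mod 899)
10^8 ≡ 111^2 = 12321 ≡ 634 (mod 899)
10^16 ≡ 634^2 = 401956 ≡ 103 (mod 899)
10^32 ≡ 103^2 = 10609 ≡ 720 (mod 899)
10^64 ≡ 720^2 = 518400 ≡ 576 (mod 899)
10^128 ≡ 576^2 = 331776 ≡ 45 (mod 899)
10^256 ≡ 45^2 = 2025 ≡ 227 (mod 899)
449 = 256 + 128 + 64 + 1 in binary powers of 2.
So 10^449 ≡ 227 · 45 · 576 · 10 ≡ 648 (mod 899).
Squaring chain: 648; never reaches −1, so base 10 is a Miller–Rabin witness that 899 is composite.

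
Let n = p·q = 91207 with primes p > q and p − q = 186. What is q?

Since p = q + 186, we have 91207 = q(q + 186), so q² + 186q − 91207 = 0.
Discriminant: 186² + 4·91207 = 34596 + 364828 = 399424; √399424 = 632.
q = (−186 + 632)/2 = 223, and p = q + 186 = 409.
Check: 223 · 409 = 91207.

223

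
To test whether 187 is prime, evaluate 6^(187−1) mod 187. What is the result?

6^1 ≡ 6 (mod 187)
6^2 ≡ 6^2 = 36 ≡ 36 (mod 187)
6^4 ≡ 36^2 = 1296 ≡ 174 (mod 187)
6^8 ≡ 174^2 = 30276 ≡ 169 (mod 187)
6^16 ≡ 169^2 = 28561 ≡ 137 (mod 187)
6^32 ≡ 137^2 = 18769 ≡ 69 (mod 187)
6^64 ≡ 69^2 = 4761 ≡ 86 (mod 187)
6^128 ≡ 86^2 = 7396 ≡ 103 (mod 187)
186 = 128 + 32 + 16 + 8 + 2 in binary powers of 2.
So 6^186 ≡ 103 · 69 · 137 · 169 · 36 ≡ 49 (mod 187).
Since 49 ≠ 1, base 6 is a Fermat witness: 187 is composite.

49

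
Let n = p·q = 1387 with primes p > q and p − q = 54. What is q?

19

Since p = q + 54, we have 1387 = q(q + 54), so q² + 54q − 1387 = 0.
Discriminant: 54² + 4·1387 = 2916 + 5548 = 8464; √8464 = 92.
q = (−54 + 92)/2 = 19, and p = q + 54 = 73.
Check: 19 · 73 = 1387.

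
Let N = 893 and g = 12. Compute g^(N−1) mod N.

12^1 ≡ 12 (mod 893)
12^2 ≡ 12^2 = 144 ≡ 144 (mod 893)
12^4 ≡ 144^2 = 20736 ≡ 197 (mod 893)
12^8 ≡ 197^2 = 38809 ≡ 410 (mod 893)
12^16 ≡ 410^2 = 168100 ≡ 216 (mod 893)
12^32 ≡ 216^2 = 46656 ≡ 220 (mod 893)
12^64 ≡ 220^2 = 48400 ≡ 178 (mod 893)
12^128 ≡ 178^2 = 31684 ≡ 429 (mod 893)
12^256 ≡ 429^2 = 184041 ≡ 83 (mod 893)
12^512 ≡ 83^2 = 6889 ≡ 638 (mod 893)
892 = 512 + 256 + 64 + 32 + 16 + 8 + 4 in binary powers of 2.
So 12^892 ≡ 638 · 83 · 178 · 220 · 216 · 410 · 197 ≡ 178 (mod 893).
Since 178 ≠ 1, base 12 is a Fermat witness: 893 is composite.

178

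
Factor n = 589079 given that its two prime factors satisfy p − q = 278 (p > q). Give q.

641

Since p = q + 278, we have 589079 = q(q + 278), so q² + 278q − 589079 = 0.
Discriminant: 278² + 4·589079 = 77284 + 2356316 = 2433600; √2433600 = 1560.
q = (−278 + 1560)/2 = 641, and p = q + 278 = 919.
Check: 641 · 919 = 589079.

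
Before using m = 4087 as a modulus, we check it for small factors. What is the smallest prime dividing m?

4087 is odd.
Digit sum 19, not divisible by 3.
Ends in 7: not divisible by 5.
7: 4087 = 7·583 + 6
11: 4087 = 11·371 + 6
13: 4087 = 13·314 + 5
17: 4087 = 17·240 + 7
19: 4087 = 19·215 + 2
23: 4087 = 23·177 + 16
29: 4087 = 29·140 + 27
31: 4087 = 31·131 + 26
37: 4087 = 37·110 + 17
41: 4087 = 41·99 + 28
43: 4087 = 43·95 + 2
47: 4087 = 47·86 + 45
53: 4087 = 53·77 + 6
59: 4087 = 59·69 + 16
61: 4087 = 61·67

61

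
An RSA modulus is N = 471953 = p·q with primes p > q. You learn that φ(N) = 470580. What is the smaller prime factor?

683

φ(n) = (p−1)(q−1) = n − (p+q) + 1, so p + q = 471953 − 470580 + 1 = 1374.
p and q are the roots of t² − 1374t + 471953 = 0.
Discriminant: 1374² − 4·471953 = 1887876 − 1887812 = 64; √64 = 8.
q = (1374 − 8)/2 = 683, p = (1374 + 8)/2 = 691.
Check: 683 · 691 = 471953.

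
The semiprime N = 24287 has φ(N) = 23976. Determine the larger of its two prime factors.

φ(n) = (p−1)(q−1) = n − (p+q) + 1, so p + q = 24287 − 23976 + 1 = 312.
p and q are the roots of t² − 312t + 24287 = 0.
Discriminant: 312² − 4·24287 = 97344 − 97148 = 196; √196 = 14.
q = (312 − 14)/2 = 149, p = (312 + 14)/2 = 163.
Check: 149 · 163 = 24287.

163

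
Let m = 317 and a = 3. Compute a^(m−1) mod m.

3^1 ≡ 3 (mod 317)
3^2 ≡ 3^2 = 9 ≡ 9 (mod 317)
3^4 ≡ 9^2 = 81 ≡ 81 (mod 317)
3^8 ≡ 81^2 = 6561 ≡ 221 (mod 317)
3^16 ≡ 221^2 = 48841 ≡ 23 (mod 317)
3^32 ≡ 23^2 = 529 ≡ 212 (mod 317)
3^64 ≡ 212^2 = 44944 ≡ 247 (mod 317)
3^128 ≡ 247^2 = 61009 ≡ 145 (mod 317)
3^256 ≡ 145^2 = 21025 ≡ 103 (mod 317)
316 = 256 + 32 + 16 + 8 + 4 in binary powers of 2.
So 3^316 ≡ 103 · 212 · 23 · 221 · 81 ≡ 1 (mod 317).
Since the result is 1, base 3 gives no evidence that 317 is composite.

1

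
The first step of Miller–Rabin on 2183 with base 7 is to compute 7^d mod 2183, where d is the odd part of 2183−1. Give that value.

2183 − 1 = 2182 = 2^1 · 1091, so d = 1091.
7^1 ≡ 7 (mod 2183)
7^2 ≡ 7^2 = 49 ≡ 49 (mod 2183)
7^4 ≡ 49^2 = 2401 ≡ 218 (mod 2183)
7^8 ≡ 218^2 = 47524 ≡ 1681 (mod 2183)
7^16 ≡ 1681^2 = 2825761 ≡ 959 (mod 2183)
7^32 ≡ 959^2 = 919681 ≡ 638 (mod 2183)
7^64 ≡ 638^2 = 407044 ≡ 1006 (mod 2183)
7^128 ≡ 1006^2 = 1012036 ≡ 1307 (mod 2183)
7^256 ≡ 1307^2 = 1708249 ≡ 1143 (mod 2183)
7^512 ≡ 1143^2 = 1306449 ≡ 1015 (mod 2183)
7^1024 ≡ 1015^2 = 1030225 ≡ 2032 (mod 2183)
1091 = 1024 + 64 + 2 + 1 in binary powers of 2.
So 7^1091 ≡ 2032 · 1006 · 49 · 7 ≡ 86 (mod 2183).
Squaring chain: 86; never reaches −1, so base 7 is a Miller–Rabin witness that 2183 is composite.

86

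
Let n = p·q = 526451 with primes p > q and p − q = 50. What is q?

701

Since p = q + 50, we have 526451 = q(q + 50), so q² + 50q − 526451 = 0.
Discriminant: 50² + 4·526451 = 2500 + 2105804 = 2108304; √2108304 = 1452.
q = (−50 + 1452)/2 = 701, and p = q + 50 = 751.
Check: 701 · 751 = 526451.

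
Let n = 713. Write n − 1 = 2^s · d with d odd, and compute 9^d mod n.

193

713 − 1 = 712 = 2^3 · 89, so d = 89.
9^1 ≡ 9 (mod 713)
9^2 ≡ 9^2 = 81 ≡ 81 (mod 713)
9^4 ≡ 81^2 = 6561 ≡ 144 (mod 713)
9^8 ≡ 144^2 = 20736 ≡ 59 (mod 713)
9^16 ≡ 59^2 = 3481 ≡ 629 (mod 713)
9^32 ≡ 629^2 = 395641 ≡ 639 (mod 713)
9^64 ≡ 639^2 = 408321 ≡ 485 (mod 713)
89 = 64 + 16 + 8 + 1 in binary powers of 2.
So 9^89 ≡ 485 · 629 · 59 · 9 ≡ 193 (mod 713).
Squaring chain: 193 → 173 → 696; never reaches −1, so base 9 is a Miller–Rabin witness that 713 is composite.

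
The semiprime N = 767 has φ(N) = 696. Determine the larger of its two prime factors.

59

φ(n) = (p−1)(q−1) = n − (p+q) + 1, so p + q = 767 − 696 + 1 = 72.
p and q are the roots of t² − 72t + 767 = 0.
Discriminant: 72² − 4·767 = 5184 − 3068 = 2116; √2116 = 46.
q = (72 − 46)/2 = 13, p = (72 + 46)/2 = 59.
Check: 13 · 59 = 767.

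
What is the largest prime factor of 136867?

97

136867 = 17 · 8051
8051 = 83 · 97
97 is prime.
So 136867 = 17 · 83 · 97; the largest prime factor is 97.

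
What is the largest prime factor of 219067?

79

219067 = 47 · 4661
4661 = 59 · 79
79 is prime.
So 219067 = 47 · 59 · 79; the largest prime factor is 79.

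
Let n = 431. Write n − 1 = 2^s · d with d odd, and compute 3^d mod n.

431 − 1 = 430 = 2^1 · 215, so d = 215.
3^1 ≡ 3 (mod 431)
3^2 ≡ 3^2 = 9 ≡ 9 (mod 431)
3^4 ≡ 9^2 = 81 ≡ 81 (mod 431)
3^8 ≡ 81^2 = 6561 ≡ 96 (mod 431)
3^16 ≡ 96^2 = 9216 ≡ 165 (mod 431)
3^32 ≡ 165^2 = 27225 ≡ 72 (mod 431)
3^64 ≡ 72^2 = 5184 ≡ 12 (mod 431)
3^128 ≡ 12^2 = 144 ≡ 144 (mod 431)
215 = 128 + 64 + 16 + 4 + 2 + 1 in binary powers of 2.
So 3^215 ≡ 144 · 12 · 165 · 81 · 9 · 3 ≡ 1 (mod 431).
Since 3^d ≡ 1 (mod 431), base 3 does not prove 431 composite.

1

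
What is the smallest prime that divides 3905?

3905 is odd.
Digit sum 17, not divisible by 3.
Ends in 5: divisible by 5.

5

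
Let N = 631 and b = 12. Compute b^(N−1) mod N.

12^1 ≡ 12 (mod 631)
12^2 ≡ 12^2 = 144 ≡ 144 (mod 631)
12^4 ≡ 144^2 = 20736 ≡ 544 (mod 631)
12^8 ≡ 544^2 = 295936 ≡ 628 (mod 631)
12^16 ≡ 628^2 = 394384 ≡ 9 (mod 631)
12^32 ≡ 9^2 = 81 ≡ 81 (mod 631)
12^64 ≡ 81^2 = 6561 ≡ 251 (mod 631)
12^128 ≡ 251^2 = 63001 ≡ 532 (mod 631)
12^256 ≡ 532^2 = 283024 ≡ 336 (mod 631)
12^512 ≡ 336^2 = 112896 ≡ 578 (mod 631)
630 = 512 + 64 + 32 + 16 + 4 + 2 in binary powers of 2.
So 12^630 ≡ 578 · 251 · 81 · 9 · 544 · 144 ≡ 1 (mod 631).
Since the result is 1, base 12 gives no evidence that 631 is composite.

1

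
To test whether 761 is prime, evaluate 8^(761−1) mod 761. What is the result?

8^1 ≡ 8 (mod 761)
8^2 ≡ 8^2 = 64 ≡ 64 (mod 761)
8^4 ≡ 64^2 = 4096 ≡ 291 (mod 761)
8^8 ≡ 291^2 = 84681 ≡ 210 (mod 761)
8^16 ≡ 210^2 = 44100 ≡ 723 (mod 761)
8^32 ≡ 723^2 = 522729 ≡ 683 (mod 761)
8^64 ≡ 683^2 = 466489 ≡ 757 (mod 761)
8^128 ≡ 757^2 = 573049 ≡ 16 (mod 761)
8^256 ≡ 16^2 = 256 ≡ 256 (mod 761)
8^512 ≡ 256^2 = 65536 ≡ 90 (mod 761)
760 = 512 + 128 + 64 + 32 + 16 + 8 in binary powers of 2.
So 8^760 ≡ 90 · 16 · 757 · 683 · 723 · 210 ≡ 1 (mod 761).
Since the result is 1, base 8 gives no evidence that 761 is composite.

1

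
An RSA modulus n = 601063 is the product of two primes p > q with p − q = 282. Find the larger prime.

Since p = q + 282, we have 601063 = q(q + 282), so q² + 282q − 601063 = 0.
Discriminant: 282² + 4·601063 = 79524 + 2404252 = 2483776; √2483776 = 1576.
q = (−282 + 1576)/2 = 647, and p = q + 282 = 929.
Check: 647 · 929 = 601063.

929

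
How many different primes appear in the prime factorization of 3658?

3

3658 = 2 · 1829
1829 = 31 · 59
3658 = 2 · 31 · 59, which has 3 distinct prime factors.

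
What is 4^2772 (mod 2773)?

2446

4^1 ≡ 4 (mod 2773)
4^2 ≡ 4^2 = 16 ≡ 16 (mod 2773)
4^4 ≡ 16^2 = 256 ≡ 256 (mod 2773)
4^8 ≡ 256^2 = 65536 ≡ 1757 (mod 2773)
4^16 ≡ 1757^2 = 3087049 ≡ 700 (mod 2773)
4^32 ≡ 700^2 = 490000 ≡ 1952 (mod 2773)
4^64 ≡ 1952^2 = 3810304 ≡ 202 (mod 2773)
4^128 ≡ 202^2 = 40804 ≡ 1982 (mod 2773)
4^256 ≡ 1982^2 = 3928324 ≡ 1756 (mod 2773)
4^512 ≡ 1756^2 = 3083536 ≡ 2733 (mod 2773)
4^1024 ≡ 2733^2 = 7469289 ≡ 1600 (mod 2773)
4^2048 ≡ 1600^2 = 2560000 ≡ 521 (mod 2773)
2772 = 2048 + 512 + 128 + 64 + 16 + 4 in binary powers of 2.
So 4^2772 ≡ 521 · 2733 · 1982 · 202 · 700 · 256 ≡ 2446 (mod 2773).
Since 2446 ≠ 1, base 4 is a Fermat witness: 2773 is composite.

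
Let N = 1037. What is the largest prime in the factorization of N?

61

1037 = 17 · 61
61 is prime.
So 1037 = 17 · 61; the largest prime factor is 61.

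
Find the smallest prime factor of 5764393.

79

5764393 is odd.
Digit sum 37, not divisible by 3.
Ends in 3: not divisible by 5.
7: 5764393 = 7·823484 + 5
11: 5764393 = 11·524035 + 8
13: 5764393 = 13·443414 + 11
17: 5764393 = 17·339081 + 16
19: 5764393 = 19·303389 + 2
23: 5764393 = 23·250625 + 18
29: 5764393 = 29·198772 + 5
31: 5764393 = 31·185948 + 5
37: 5764393 = 37·155794 + 15
41: 5764393 = 41·140594 + 39
43: 5764393 = 43·134055 + 28
47: 5764393 = 47·122646 + 31
53: 5764393 = 53·108762 + 7
59: 5764393 = 59·97701 + 34
61: 5764393 = 61·94498 + 15
67: 5764393 = 67·86035 + 48
71: 5764393 = 71·81188 + 45
73: 5764393 = 73·78964 + 21
79: 5764393 = 79·72967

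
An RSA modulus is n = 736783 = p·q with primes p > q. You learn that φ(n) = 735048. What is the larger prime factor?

φ(n) = (p−1)(q−1) = n − (p+q) + 1, so p + q = 736783 − 735048 + 1 = 1736.
p and q are the roots of t² − 1736t + 736783 = 0.
Discriminant: 1736² − 4·736783 = 3013696 − 2947132 = 66564; √66564 = 258.
q = (1736 − 258)/2 = 739, p = (1736 + 258)/2 = 997.
Check: 739 · 997 = 736783.

997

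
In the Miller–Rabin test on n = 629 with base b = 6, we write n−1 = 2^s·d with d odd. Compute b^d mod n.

629 − 1 = 628 = 2^2 · 157, so d = 157.
6^1 ≡ 6 (mod 629)
6^2 ≡ 6^2 = 36 ≡ 36 (mod 629)
6^4 ≡ 36^2 = 1296 ≡ 38 (mod 629)
6^8 ≡ 38^2 = 1444 ≡ 186 (mod 629)
6^16 ≡ 186^2 = 34596 ≡ 1 (mod 629)
6^32 ≡ 1^2 = 1 ≡ 1 (mod 629)
6^64 ≡ 1^2 = 1 ≡ 1 (mod 629)
6^128 ≡ 1^2 = 1 ≡ 1 (mod 629)
157 = 128 + 16 + 8 + 4 + 1 in binary powers of 2.
So 6^157 ≡ 1 · 1 · 186 · 38 · 6 ≡ 265 (mod 629).
Squaring chain: 265 → 406; never reaches −1, so base 6 is a Miller–Rabin witness that 629 is composite.

265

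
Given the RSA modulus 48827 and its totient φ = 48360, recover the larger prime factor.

311

φ(n) = (p−1)(q−1) = n − (p+q) + 1, so p + q = 48827 − 48360 + 1 = 468.
p and q are the roots of t² − 468t + 48827 = 0.
Discriminant: 468² − 4·48827 = 219024 − 195308 = 23716; √23716 = 154.
q = (468 − 154)/2 = 157, p = (468 + 154)/2 = 311.
Check: 157 · 311 = 48827.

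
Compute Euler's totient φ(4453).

4320

Factor: 4453 = 61 · 73.
φ(4453) = (61−1) · (73−1) = 60 · 72 = 4320.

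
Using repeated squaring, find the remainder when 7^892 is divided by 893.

653

7^1 ≡ 7 (mod 893)
7^2 ≡ 7^2 = 49 ≡ 49 (mod 893)
7^4 ≡ 49^2 = 2401 ≡ 615 (mod 893)
7^8 ≡ 615^2 = 378225 ≡ 486 (mod 893)
7^16 ≡ 486^2 = 236196 ≡ 444 (mod 893)
7^32 ≡ 444^2 = 197136 ≡ 676 (mod 893)
7^64 ≡ 676^2 = 456976 ≡ 653 (mod 893)
7^128 ≡ 653^2 = 426409 ≡ 448 (mod 893)
7^256 ≡ 448^2 = 200704 ≡ 672 (mod 893)
7^512 ≡ 672^2 = 451584 ≡ 619 (mod 893)
892 = 512 + 256 + 64 + 32 + 16 + 8 + 4 in binary powers of 2.
So 7^892 ≡ 619 · 672 · 653 · 676 · 444 · 486 · 615 ≡ 653 (mod 893).
Since 653 ≠ 1, base 7 is a Fermat witness: 893 is composite.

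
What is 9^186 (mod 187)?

64

9^1 ≡ 9 (mod 187)
9^2 ≡ 9^2 = 81 ≡ 81 (mod 187)
9^4 ≡ 81^2 = 6561 ≡ 16 (mod 187)
9^8 ≡ 16^2 = 256 ≡ 69 (mod 187)
9^16 ≡ 69^2 = 4761 ≡ 86 (mod 187)
9^32 ≡ 86^2 = 7396 ≡ 103 (mod 187)
9^64 ≡ 103^2 = 10609 ≡ 137 (mod 187)
9^128 ≡ 137^2 = 18769 ≡ 69 (mod 187)
186 = 128 + 32 + 16 + 8 + 2 in binary powers of 2.
So 9^186 ≡ 69 · 103 · 86 · 69 · 81 ≡ 64 (mod 187).
Since 64 ≠ 1, base 9 is a Fermat witness: 187 is composite.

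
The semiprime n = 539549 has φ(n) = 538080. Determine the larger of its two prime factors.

761

φ(n) = (p−1)(q−1) = n − (p+q) + 1, so p + q = 539549 − 538080 + 1 = 1470.
p and q are the roots of t² − 1470t + 539549 = 0.
Discriminant: 1470² − 4·539549 = 2160900 − 2158196 = 2704; √2704 = 52.
q = (1470 − 52)/2 = 709, p = (1470 + 52)/2 = 761.
Check: 709 · 761 = 539549.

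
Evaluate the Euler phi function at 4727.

4536

Factor: 4727 = 29 · 163.
φ(4727) = (29−1) · (163−1) = 28 · 162 = 4536.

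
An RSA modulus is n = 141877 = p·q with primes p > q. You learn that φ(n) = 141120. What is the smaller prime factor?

φ(n) = (p−1)(q−1) = n − (p+q) + 1, so p + q = 141877 − 141120 + 1 = 758.
p and q are the roots of t² − 758t + 141877 = 0.
Discriminant: 758² − 4·141877 = 574564 − 567508 = 7056; √7056 = 84.
q = (758 − 84)/2 = 337, p = (758 + 84)/2 = 421.
Check: 337 · 421 = 141877.

337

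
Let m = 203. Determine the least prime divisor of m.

7

203 is odd.
Digit sum 5, not divisible by 3.
Ends in 3: not divisible by 5.
7: 203 = 7·29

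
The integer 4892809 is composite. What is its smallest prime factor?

67

4892809 is odd.
Digit sum 40, not divisible by 3.
Ends in 9: not divisible by 5.
7: 4892809 = 7·698972 + 5
11: 4892809 = 11·444800 + 9
13: 4892809 = 13·376369 + 12
17: 4892809 = 17·287812 + 5
19: 4892809 = 19·257516 + 5
23: 4892809 = 23·212730 + 19
29: 4892809 = 29·168717 + 16
31: 4892809 = 31·157832 + 17
37: 4892809 = 37·132238 + 3
41: 4892809 = 41·119336 + 33
43: 4892809 = 43·113786 + 11
47: 4892809 = 47·104102 + 15
53: 4892809 = 53·92317 + 8
59: 4892809 = 59·82928 + 57
61: 4892809 = 61·80209 + 60
67: 4892809 = 67·73027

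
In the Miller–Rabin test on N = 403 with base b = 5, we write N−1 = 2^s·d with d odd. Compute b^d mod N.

403 − 1 = 402 = 2^1 · 201, so d = 201.
5^1 ≡ 5 (mod 403)
5^2 ≡ 5^2 = 25 ≡ 25 (mod 403)
5^4 ≡ 25^2 = 625 ≡ 222 (mod 403)
5^8 ≡ 222^2 = 49284 ≡ 118 (mod 403)
5^16 ≡ 118^2 = 13924 ≡ 222 (mod 403)
5^32 ≡ 222^2 = 49284 ≡ 118 (mod 403)
5^64 ≡ 118^2 = 13924 ≡ 222 (mod 403)
5^128 ≡ 222^2 = 49284 ≡ 118 (mod 403)
201 = 128 + 64 + 8 + 1 in binary powers of 2.
So 5^201 ≡ 118 · 222 · 118 · 5 ≡ 187 (mod 403).
Squaring chain: 187; never reaches −1, so base 5 is a Miller–Rabin witness that 403 is composite.

187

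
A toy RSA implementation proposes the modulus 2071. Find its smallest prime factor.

2071 is odd.
Digit sum 10, not divisible by 3.
Ends in 1: not divisible by 5.
7: 2071 = 7·295 + 6
11: 2071 = 11·188 + 3
13: 2071 = 13·159 + 4
17: 2071 = 17·121 + 14
19: 2071 = 19·109

19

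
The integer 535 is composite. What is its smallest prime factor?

535 is odd.
Digit sum 13, not divisible by 3.
Ends in 5: divisible by 5.

5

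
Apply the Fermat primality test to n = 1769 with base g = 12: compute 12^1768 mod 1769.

1306

12^1 ≡ 12 (mod 1769)
12^2 ≡ 12^2 = 144 ≡ 144 (mod 1769)
12^4 ≡ 144^2 = 20736 ≡ 1277 (mod 1769)
12^8 ≡ 1277^2 = 1630729 ≡ 1480 (mod 1769)
12^16 ≡ 1480^2 = 2190400 ≡ 378 (mod 1769)
12^32 ≡ 378^2 = 142884 ≡ 1364 (mod 1769)
12^64 ≡ 1364^2 = 1860496 ≡ 1277 (mod 1769)
12^128 ≡ 1277^2 = 1630729 ≡ 1480 (mod 1769)
12^256 ≡ 1480^2 = 2190400 ≡ 378 (mod 1769)
12^512 ≡ 378^2 = 142884 ≡ 1364 (mod 1769)
12^1024 ≡ 1364^2 = 1860496 ≡ 1277 (mod 1769)
1768 = 1024 + 512 + 128 + 64 + 32 + 8 in binary powers of 2.
So 12^1768 ≡ 1277 · 1364 · 1480 · 1277 · 1364 · 1480 ≡ 1306 (mod 1769).
Since 1306 ≠ 1, base 12 is a Fermat witness: 1769 is composite.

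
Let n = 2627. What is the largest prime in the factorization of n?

71

2627 = 37 · 71
71 is prime.
So 2627 = 37 · 71; the largest prime factor is 71.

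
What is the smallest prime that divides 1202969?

23

1202969 is odd.
Digit sum 29, not divisible by 3.
Ends in 9: not divisible by 5.
7: 1202969 = 7·171852 + 5
11: 1202969 = 11·109360 + 9
13: 1202969 = 13·92536 + 1
17: 1202969 = 17·70762 + 15
19: 1202969 = 19·63314 + 3
23: 1202969 = 23·52303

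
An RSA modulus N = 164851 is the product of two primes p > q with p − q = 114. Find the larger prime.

467

Since p = q + 114, we have 164851 = q(q + 114), so q² + 114q − 164851 = 0.
Discriminant: 114² + 4·164851 = 12996 + 659404 = 672400; √672400 = 820.
q = (−114 + 820)/2 = 353, and p = q + 114 = 467.
Check: 353 · 467 = 164851.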